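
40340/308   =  10085/77  =  130.97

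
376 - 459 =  - 83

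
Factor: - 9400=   -  2^3*5^2  *47^1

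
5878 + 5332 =11210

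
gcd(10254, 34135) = 1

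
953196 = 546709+406487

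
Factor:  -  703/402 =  - 2^( -1 )*3^ ( - 1)* 19^1*37^1*67^( - 1)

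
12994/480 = 6497/240=27.07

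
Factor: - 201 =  - 3^1 * 67^1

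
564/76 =7 + 8/19  =  7.42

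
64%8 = 0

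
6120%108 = 72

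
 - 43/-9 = 43/9 =4.78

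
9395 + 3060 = 12455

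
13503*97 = 1309791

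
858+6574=7432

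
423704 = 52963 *8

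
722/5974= 361/2987 = 0.12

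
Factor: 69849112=2^3* 8731139^1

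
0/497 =0  =  0.00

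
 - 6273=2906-9179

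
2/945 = 2/945= 0.00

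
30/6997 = 30/6997 = 0.00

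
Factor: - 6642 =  - 2^1*3^4*41^1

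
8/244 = 2/61 = 0.03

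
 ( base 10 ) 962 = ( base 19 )2cc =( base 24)1g2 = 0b1111000010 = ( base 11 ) 7A5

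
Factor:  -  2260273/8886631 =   -  13^( - 1)*17^ ( - 1) * 79^(  -  1) * 509^( - 1)*2260273^1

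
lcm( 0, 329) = 0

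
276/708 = 23/59 = 0.39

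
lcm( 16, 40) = 80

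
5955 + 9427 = 15382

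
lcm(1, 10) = 10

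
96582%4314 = 1674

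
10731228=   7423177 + 3308051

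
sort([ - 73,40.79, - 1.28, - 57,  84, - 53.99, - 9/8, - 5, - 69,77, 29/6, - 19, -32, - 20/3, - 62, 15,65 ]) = [  -  73,-69, - 62, - 57,-53.99, - 32, - 19 , - 20/3,- 5 , - 1.28, - 9/8,29/6, 15,40.79,65,77 , 84]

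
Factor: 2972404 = 2^2*31^1 *23971^1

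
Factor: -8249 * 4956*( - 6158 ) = 251751626952 =2^3*3^1 *7^1*59^1*73^1 *113^1*3079^1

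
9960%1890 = 510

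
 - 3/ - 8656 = 3/8656 = 0.00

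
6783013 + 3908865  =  10691878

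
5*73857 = 369285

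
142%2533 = 142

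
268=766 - 498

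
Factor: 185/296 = 2^( - 3)* 5^1= 5/8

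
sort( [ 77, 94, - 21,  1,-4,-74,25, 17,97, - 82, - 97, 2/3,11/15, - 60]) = [ - 97, - 82, - 74, - 60, - 21 ,- 4,2/3, 11/15,1, 17,  25,77,94, 97]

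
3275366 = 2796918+478448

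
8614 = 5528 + 3086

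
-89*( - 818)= 72802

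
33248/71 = 468 + 20/71 = 468.28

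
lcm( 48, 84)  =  336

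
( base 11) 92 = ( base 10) 101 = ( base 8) 145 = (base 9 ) 122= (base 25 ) 41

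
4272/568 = 534/71 = 7.52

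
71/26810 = 71/26810 = 0.00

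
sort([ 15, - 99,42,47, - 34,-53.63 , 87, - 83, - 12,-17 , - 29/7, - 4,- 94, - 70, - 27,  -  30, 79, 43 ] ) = [  -  99, - 94,  -  83, - 70,  -  53.63, - 34, - 30, -27,-17, - 12,-29/7,- 4,15, 42,43, 47,79, 87 ] 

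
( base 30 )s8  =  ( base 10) 848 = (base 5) 11343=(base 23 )1DK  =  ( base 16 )350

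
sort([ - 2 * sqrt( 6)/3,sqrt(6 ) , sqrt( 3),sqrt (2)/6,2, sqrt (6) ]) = [-2*sqrt ( 6)/3,sqrt( 2 )/6, sqrt( 3),2, sqrt(6 ) , sqrt(6) ] 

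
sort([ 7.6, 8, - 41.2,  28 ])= [ - 41.2, 7.6,8,  28]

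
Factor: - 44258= - 2^1*22129^1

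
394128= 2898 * 136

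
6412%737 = 516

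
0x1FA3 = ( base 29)9I8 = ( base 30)8TT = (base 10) 8099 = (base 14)2D47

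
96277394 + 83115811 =179393205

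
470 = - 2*( - 235)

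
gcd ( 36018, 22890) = 6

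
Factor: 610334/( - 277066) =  - 619/281 = - 281^( -1)*619^1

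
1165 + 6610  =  7775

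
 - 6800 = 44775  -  51575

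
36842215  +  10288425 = 47130640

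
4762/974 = 2381/487 = 4.89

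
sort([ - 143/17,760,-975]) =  [-975, - 143/17,760 ] 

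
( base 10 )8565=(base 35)6YP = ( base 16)2175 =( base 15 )2810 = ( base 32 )8bl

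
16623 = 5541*3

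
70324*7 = 492268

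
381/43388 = 381/43388=0.01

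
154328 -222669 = -68341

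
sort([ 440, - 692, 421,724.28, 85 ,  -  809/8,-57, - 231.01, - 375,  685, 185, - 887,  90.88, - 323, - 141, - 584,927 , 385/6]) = [- 887, - 692, - 584,-375 ,-323,-231.01 ,-141, - 809/8, - 57, 385/6,85, 90.88,185,  421,440, 685, 724.28, 927 ] 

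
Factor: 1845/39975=3^1*5^(-1 )*13^ ( - 1 ) = 3/65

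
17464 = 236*74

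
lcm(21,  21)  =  21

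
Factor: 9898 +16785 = 26683 = 26683^1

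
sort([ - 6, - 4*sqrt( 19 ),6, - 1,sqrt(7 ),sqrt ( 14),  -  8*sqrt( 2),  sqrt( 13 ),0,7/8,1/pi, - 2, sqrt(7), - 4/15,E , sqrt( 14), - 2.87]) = [- 4*sqrt(19), - 8*sqrt(2), - 6, - 2.87, - 2, -1, - 4/15,  0 , 1/pi, 7/8,sqrt( 7),  sqrt( 7 ),  E, sqrt( 13),sqrt( 14),sqrt( 14 ),6 ]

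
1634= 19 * 86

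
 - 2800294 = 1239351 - 4039645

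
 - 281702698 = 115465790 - 397168488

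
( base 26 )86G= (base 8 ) 12714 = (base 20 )dj0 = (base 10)5580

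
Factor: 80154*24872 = 1993590288 = 2^4*3^2*61^1*73^1*3109^1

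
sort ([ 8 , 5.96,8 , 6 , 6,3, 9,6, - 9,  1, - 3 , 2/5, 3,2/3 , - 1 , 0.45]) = [ - 9, - 3, - 1,  2/5,  0.45,2/3,1, 3,3,5.96 , 6,6, 6,8, 8 , 9]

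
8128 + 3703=11831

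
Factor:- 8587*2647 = -31^1*277^1*2647^1= - 22729789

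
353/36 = 9 + 29/36 = 9.81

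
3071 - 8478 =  - 5407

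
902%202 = 94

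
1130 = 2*565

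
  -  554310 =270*( -2053)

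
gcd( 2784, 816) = 48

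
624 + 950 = 1574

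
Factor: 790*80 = 2^5 *5^2*79^1   =  63200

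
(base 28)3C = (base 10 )96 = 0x60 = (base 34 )2S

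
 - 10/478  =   - 5/239 = - 0.02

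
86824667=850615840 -763791173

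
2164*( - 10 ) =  - 21640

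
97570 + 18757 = 116327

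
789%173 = 97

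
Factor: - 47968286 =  - 2^1*53^1*452531^1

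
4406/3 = 1468 + 2/3= 1468.67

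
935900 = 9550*98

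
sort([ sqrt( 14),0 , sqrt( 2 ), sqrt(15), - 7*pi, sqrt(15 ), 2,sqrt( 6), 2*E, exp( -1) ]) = [-7*pi,0, exp( - 1),sqrt ( 2), 2,  sqrt (6), sqrt( 14), sqrt (15), sqrt(15),  2*E] 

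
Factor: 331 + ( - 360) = - 29 = -29^1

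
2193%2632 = 2193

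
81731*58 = 4740398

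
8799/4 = 2199+3/4=2199.75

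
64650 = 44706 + 19944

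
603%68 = 59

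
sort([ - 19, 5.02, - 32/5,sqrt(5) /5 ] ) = [ - 19, - 32/5,sqrt(5 )/5,5.02]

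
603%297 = 9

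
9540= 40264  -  30724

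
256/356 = 64/89 =0.72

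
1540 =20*77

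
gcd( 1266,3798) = 1266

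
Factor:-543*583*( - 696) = 220332024=2^3*3^2 * 11^1*29^1*53^1*181^1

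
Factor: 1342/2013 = 2^1 *3^(  -  1 ) = 2/3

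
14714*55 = 809270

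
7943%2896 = 2151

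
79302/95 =79302/95 = 834.76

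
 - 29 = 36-65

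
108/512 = 27/128  =  0.21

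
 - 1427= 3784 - 5211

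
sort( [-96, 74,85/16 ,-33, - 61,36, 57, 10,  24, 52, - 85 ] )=[ - 96,-85,-61, - 33,85/16, 10, 24,36, 52,57, 74] 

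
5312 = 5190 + 122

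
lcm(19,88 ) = 1672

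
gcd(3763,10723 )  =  1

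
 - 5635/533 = -5635/533 = - 10.57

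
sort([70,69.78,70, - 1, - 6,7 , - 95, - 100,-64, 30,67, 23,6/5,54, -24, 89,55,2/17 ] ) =[ -100, - 95,  -  64, -24,-6, - 1,2/17,6/5,7, 23,30,54 , 55,67,69.78,70, 70,89]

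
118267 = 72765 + 45502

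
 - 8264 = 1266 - 9530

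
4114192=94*43768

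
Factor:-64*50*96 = -307200= - 2^12*3^1*5^2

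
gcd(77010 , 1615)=85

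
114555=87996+26559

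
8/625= 8/625 = 0.01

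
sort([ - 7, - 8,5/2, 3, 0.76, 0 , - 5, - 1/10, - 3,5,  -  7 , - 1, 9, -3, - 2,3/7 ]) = [ - 8,-7, - 7, - 5, - 3,  -  3,- 2, - 1, - 1/10, 0, 3/7,0.76, 5/2 , 3,5,9]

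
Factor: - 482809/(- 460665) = 3^( - 2)*5^( - 1)*19^1 *29^( - 1) *353^( - 1)*25411^1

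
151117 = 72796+78321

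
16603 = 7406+9197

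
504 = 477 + 27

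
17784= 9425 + 8359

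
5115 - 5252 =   -  137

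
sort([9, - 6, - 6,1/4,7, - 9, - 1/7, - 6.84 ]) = [ - 9, - 6.84, - 6,-6, - 1/7, 1/4,7, 9] 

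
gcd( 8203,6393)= 1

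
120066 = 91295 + 28771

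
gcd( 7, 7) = 7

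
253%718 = 253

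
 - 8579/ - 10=857 + 9/10 = 857.90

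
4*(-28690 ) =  - 114760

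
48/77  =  48/77 = 0.62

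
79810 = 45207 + 34603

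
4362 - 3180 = 1182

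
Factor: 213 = 3^1 * 71^1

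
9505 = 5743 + 3762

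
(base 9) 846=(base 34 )KA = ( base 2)1010110010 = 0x2B2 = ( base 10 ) 690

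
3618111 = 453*7987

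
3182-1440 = 1742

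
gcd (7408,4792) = 8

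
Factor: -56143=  - 23^1*2441^1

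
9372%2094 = 996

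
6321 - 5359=962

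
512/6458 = 256/3229= 0.08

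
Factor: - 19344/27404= - 2^2*3^1*17^( - 1 )= - 12/17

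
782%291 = 200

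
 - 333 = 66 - 399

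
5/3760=1/752 = 0.00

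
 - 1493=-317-1176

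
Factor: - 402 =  - 2^1*3^1 * 67^1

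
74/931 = 74/931 = 0.08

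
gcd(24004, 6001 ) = 6001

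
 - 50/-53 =50/53= 0.94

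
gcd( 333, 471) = 3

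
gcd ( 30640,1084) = 4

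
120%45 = 30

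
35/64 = 35/64 = 0.55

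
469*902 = 423038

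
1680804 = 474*3546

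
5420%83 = 25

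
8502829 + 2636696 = 11139525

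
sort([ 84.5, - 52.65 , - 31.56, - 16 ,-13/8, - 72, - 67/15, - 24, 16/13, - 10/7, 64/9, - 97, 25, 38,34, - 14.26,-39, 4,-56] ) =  [ - 97 , - 72,-56,- 52.65,  -  39,-31.56,-24, - 16,- 14.26 , - 67/15,  -  13/8 , - 10/7, 16/13, 4,64/9,25, 34, 38, 84.5]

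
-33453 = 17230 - 50683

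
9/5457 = 3/1819 = 0.00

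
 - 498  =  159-657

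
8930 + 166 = 9096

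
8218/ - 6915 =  - 2 + 5612/6915= - 1.19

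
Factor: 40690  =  2^1*5^1 * 13^1*  313^1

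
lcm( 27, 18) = 54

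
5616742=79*71098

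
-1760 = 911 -2671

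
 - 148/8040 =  - 1 + 1973/2010=-  0.02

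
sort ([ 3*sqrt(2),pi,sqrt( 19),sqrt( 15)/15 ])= [ sqrt( 15 ) /15, pi, 3*sqrt(2),sqrt(19 )]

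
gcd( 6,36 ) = 6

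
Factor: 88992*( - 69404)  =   - 2^7*3^3*  103^1*17351^1= - 6176400768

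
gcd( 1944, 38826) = 54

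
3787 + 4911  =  8698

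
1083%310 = 153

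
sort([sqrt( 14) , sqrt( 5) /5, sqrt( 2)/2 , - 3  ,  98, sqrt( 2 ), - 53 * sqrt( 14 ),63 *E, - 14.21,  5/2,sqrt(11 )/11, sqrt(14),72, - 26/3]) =[ - 53*sqrt(14),-14.21 , - 26/3, - 3,sqrt( 11) /11,sqrt( 5 ) /5, sqrt( 2 ) /2, sqrt(2) , 5/2 , sqrt (14) , sqrt( 14 ), 72,98,  63 *E ]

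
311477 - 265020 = 46457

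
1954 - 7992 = -6038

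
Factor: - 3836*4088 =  - 15681568  =  - 2^5 * 7^2*73^1*137^1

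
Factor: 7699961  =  7699961^1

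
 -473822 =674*( - 703) 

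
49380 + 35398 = 84778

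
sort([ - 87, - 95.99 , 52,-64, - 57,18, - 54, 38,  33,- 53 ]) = [ - 95.99,-87, - 64 ,-57,- 54, - 53,18, 33,38, 52]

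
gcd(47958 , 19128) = 6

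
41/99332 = 41/99332 = 0.00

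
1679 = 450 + 1229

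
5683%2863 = 2820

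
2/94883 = 2/94883 = 0.00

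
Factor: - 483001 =  -  547^1*883^1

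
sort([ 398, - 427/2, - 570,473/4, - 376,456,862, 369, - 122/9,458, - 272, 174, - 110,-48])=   [ - 570, - 376, - 272, - 427/2, - 110, - 48, - 122/9,  473/4,  174,369,398,456,458, 862]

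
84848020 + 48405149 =133253169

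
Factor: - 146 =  - 2^1*73^1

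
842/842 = 1 = 1.00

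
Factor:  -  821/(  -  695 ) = 5^(-1 )*139^( - 1)*821^1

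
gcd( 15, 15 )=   15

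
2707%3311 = 2707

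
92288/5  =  18457 + 3/5 = 18457.60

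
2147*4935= 10595445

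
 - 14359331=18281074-32640405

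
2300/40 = 57 + 1/2 = 57.50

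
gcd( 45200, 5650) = 5650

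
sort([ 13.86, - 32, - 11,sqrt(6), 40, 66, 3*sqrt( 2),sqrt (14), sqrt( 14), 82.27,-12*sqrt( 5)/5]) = [ -32,  -  11,-12*sqrt( 5)/5, sqrt( 6) , sqrt( 14), sqrt(14 ), 3*sqrt(2),13.86, 40 , 66, 82.27]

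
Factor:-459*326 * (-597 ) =89331498 = 2^1 * 3^4 * 17^1*163^1*199^1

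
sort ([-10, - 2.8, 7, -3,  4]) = [ - 10, - 3,-2.8,4, 7 ] 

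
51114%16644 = 1182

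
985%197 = 0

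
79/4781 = 79/4781 = 0.02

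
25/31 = 25/31=0.81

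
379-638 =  - 259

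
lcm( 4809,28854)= 28854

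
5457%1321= 173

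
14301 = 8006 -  - 6295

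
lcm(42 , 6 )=42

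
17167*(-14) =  - 240338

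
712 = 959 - 247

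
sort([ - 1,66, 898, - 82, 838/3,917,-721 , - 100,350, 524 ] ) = [ - 721, - 100, - 82,-1 , 66,838/3,  350,524, 898,917 ] 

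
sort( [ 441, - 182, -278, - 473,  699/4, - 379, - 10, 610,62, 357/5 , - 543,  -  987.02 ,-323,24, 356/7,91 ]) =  [ - 987.02, - 543, - 473,-379,-323, - 278, - 182 , - 10,24,  356/7,62, 357/5, 91,699/4, 441,610 ] 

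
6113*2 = 12226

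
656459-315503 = 340956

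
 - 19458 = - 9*2162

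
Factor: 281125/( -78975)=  - 865/243 = - 3^(-5 )*5^1 *173^1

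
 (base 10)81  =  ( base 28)2P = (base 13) 63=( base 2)1010001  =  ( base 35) 2b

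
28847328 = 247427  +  28599901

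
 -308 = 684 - 992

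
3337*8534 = 28477958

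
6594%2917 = 760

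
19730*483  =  9529590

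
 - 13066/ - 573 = 13066/573 = 22.80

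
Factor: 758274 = 2^1*3^1*11^1*11489^1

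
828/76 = 207/19 = 10.89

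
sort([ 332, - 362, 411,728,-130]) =[ - 362, - 130, 332,411, 728]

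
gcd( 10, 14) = 2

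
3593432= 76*47282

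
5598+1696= 7294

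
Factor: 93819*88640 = 2^6* 3^1*5^1 * 11^1*277^1*2843^1 = 8316116160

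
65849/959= 9407/137 = 68.66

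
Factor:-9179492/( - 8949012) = 3^( - 1)*7^1*327839^1*745751^ ( - 1) =2294873/2237253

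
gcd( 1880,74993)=1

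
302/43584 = 151/21792 = 0.01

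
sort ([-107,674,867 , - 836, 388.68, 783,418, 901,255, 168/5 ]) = [ - 836, - 107,168/5,255, 388.68,418,  674,783,867,901 ]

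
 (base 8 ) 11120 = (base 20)BE8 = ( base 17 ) G3D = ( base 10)4688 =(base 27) 6BH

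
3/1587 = 1/529= 0.00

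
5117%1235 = 177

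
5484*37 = 202908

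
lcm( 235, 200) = 9400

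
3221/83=38  +  67/83 = 38.81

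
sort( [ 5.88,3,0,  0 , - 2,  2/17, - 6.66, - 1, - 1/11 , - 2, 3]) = [ - 6.66, - 2,-2, - 1, - 1/11,  0,0,  2/17,3, 3, 5.88]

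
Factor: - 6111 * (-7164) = 2^2*3^4*7^1*97^1*199^1 = 43779204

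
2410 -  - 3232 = 5642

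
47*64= 3008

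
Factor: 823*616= 506968= 2^3*7^1 *11^1* 823^1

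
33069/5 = 6613+4/5 = 6613.80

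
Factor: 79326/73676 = 351/326 = 2^ ( - 1 )*3^3*13^1*163^( - 1)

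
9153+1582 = 10735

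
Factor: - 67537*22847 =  - 11^1*31^1*67^1 * 67537^1=- 1543017839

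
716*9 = 6444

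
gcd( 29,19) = 1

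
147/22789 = 147/22789= 0.01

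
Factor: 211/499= 211^1*499^( - 1)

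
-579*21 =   -  12159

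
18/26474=9/13237  =  0.00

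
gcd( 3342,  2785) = 557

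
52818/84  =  628 + 11/14 = 628.79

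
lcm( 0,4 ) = 0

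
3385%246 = 187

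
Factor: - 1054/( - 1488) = 17/24 = 2^( - 3 )*3^( - 1)*17^1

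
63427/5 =63427/5 = 12685.40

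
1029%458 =113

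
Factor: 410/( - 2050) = - 5^(-1 )  =  - 1/5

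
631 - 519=112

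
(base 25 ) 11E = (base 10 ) 664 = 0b1010011000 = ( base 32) KO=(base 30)m4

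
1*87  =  87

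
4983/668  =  7 + 307/668 = 7.46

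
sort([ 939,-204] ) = [-204, 939]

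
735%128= 95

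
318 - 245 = 73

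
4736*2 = 9472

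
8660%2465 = 1265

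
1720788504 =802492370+918296134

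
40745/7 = 5820 + 5/7 = 5820.71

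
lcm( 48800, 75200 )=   4587200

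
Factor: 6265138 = 2^1*11^2*25889^1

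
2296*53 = 121688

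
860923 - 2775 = 858148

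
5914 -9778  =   - 3864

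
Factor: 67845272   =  2^3*11^1*37^1 *67^1*311^1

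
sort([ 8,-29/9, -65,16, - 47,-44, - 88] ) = [-88, - 65, - 47 , - 44, - 29/9 , 8 , 16 ]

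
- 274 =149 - 423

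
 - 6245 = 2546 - 8791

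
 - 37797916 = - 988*38257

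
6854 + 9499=16353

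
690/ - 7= -99+3/7 = -98.57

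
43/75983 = 43/75983 = 0.00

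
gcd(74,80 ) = 2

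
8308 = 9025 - 717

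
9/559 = 9/559 = 0.02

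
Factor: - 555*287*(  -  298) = 2^1 *3^1*5^1*7^1*37^1*41^1*149^1 =47466930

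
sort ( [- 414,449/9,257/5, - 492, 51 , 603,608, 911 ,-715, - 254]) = [ - 715, - 492, - 414,  -  254, 449/9, 51, 257/5, 603,608,911] 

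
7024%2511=2002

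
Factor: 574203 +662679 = 1236882 = 2^1*3^1*211^1*977^1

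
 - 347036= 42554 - 389590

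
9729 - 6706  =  3023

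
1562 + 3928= 5490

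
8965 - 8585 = 380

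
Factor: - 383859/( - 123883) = 3^4*7^1*  43^( -2 )*67^(-1)*677^1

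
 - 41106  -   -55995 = 14889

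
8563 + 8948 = 17511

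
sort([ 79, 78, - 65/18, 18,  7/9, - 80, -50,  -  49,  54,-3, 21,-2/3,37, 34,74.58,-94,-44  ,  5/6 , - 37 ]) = [ - 94,  -  80, - 50,  -  49,-44, - 37 , - 65/18, - 3,-2/3, 7/9,5/6,18, 21 , 34,37 , 54,74.58,78,79] 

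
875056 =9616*91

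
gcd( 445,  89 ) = 89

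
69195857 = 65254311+3941546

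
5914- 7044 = -1130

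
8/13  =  8/13 = 0.62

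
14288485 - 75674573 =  - 61386088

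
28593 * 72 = 2058696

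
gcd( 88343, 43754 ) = 167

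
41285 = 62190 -20905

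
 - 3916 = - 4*979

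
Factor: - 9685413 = -3^4*109^1*1097^1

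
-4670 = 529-5199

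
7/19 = 7/19 = 0.37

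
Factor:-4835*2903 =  - 14036005=   -  5^1*967^1*2903^1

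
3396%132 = 96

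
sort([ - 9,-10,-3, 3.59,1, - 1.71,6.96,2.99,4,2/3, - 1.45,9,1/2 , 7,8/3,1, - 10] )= [ - 10, - 10, - 9, - 3, - 1.71, - 1.45,1/2,2/3,1,1,8/3, 2.99  ,  3.59,4, 6.96, 7, 9 ] 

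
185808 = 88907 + 96901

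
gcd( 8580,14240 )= 20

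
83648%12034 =11444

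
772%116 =76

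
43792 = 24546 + 19246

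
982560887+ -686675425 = 295885462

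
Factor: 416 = 2^5 * 13^1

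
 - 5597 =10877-16474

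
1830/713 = 1830/713 = 2.57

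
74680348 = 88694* 842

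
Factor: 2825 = 5^2*113^1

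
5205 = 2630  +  2575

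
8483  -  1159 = 7324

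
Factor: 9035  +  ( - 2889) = 2^1 * 7^1*439^1 = 6146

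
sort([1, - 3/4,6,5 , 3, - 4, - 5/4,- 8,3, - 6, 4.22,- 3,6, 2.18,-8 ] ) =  [ - 8, - 8,-6, - 4, - 3 , - 5/4,  -  3/4,1, 2.18,3, 3, 4.22, 5, 6,6]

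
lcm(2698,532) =37772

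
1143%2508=1143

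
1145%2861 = 1145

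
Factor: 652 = 2^2*163^1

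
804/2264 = 201/566 = 0.36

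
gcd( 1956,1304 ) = 652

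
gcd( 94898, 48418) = 2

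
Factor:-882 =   -  2^1*3^2*7^2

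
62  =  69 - 7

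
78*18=1404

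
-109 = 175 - 284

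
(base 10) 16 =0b10000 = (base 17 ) g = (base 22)G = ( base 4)100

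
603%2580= 603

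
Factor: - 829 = -829^1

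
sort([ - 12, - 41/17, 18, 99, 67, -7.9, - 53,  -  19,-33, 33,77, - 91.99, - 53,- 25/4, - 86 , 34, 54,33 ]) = [ - 91.99,-86, -53, - 53,-33, - 19, - 12, - 7.9, - 25/4, - 41/17, 18, 33, 33,34, 54, 67, 77, 99 ]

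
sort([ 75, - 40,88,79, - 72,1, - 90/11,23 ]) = [ - 72, - 40 , - 90/11,1,  23, 75, 79,88]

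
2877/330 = 959/110 = 8.72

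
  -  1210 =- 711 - 499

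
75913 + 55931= 131844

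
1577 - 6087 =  - 4510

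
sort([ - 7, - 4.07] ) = [ - 7, - 4.07]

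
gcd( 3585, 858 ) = 3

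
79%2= 1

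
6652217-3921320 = 2730897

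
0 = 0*77599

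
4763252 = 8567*556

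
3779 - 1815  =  1964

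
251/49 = 251/49 = 5.12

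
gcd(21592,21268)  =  4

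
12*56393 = 676716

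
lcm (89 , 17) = 1513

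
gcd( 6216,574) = 14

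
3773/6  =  3773/6 = 628.83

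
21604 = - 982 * ( - 22)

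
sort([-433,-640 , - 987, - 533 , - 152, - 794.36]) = [ - 987,- 794.36, - 640, - 533, -433, - 152 ] 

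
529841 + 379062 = 908903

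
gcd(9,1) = 1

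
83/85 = 83/85 =0.98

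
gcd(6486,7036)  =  2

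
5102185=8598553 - 3496368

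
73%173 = 73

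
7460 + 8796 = 16256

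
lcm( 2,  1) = 2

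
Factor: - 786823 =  - 786823^1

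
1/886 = 1/886 = 0.00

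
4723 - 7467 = - 2744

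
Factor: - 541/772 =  - 2^(-2)*193^(- 1 )*541^1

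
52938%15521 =6375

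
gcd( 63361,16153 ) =1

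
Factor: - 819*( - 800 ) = 2^5*  3^2* 5^2 * 7^1 * 13^1 = 655200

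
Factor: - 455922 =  - 2^1*3^3*8443^1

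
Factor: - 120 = - 2^3*3^1*5^1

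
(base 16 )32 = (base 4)302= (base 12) 42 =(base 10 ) 50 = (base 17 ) 2g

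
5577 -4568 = 1009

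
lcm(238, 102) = 714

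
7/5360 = 7/5360=0.00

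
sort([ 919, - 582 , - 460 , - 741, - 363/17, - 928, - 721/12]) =[ - 928, - 741, - 582,-460, - 721/12 , - 363/17,919] 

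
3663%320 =143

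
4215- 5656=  - 1441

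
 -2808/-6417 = 312/713= 0.44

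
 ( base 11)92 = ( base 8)145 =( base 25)41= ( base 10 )101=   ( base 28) 3H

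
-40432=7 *(-5776) 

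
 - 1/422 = -1 + 421/422  =  -0.00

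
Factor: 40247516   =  2^2*23^1*437473^1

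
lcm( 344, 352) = 15136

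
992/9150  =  496/4575 = 0.11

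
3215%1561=93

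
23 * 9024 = 207552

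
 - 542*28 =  - 15176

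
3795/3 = 1265 = 1265.00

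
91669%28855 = 5104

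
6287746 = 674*9329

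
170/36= 4 + 13/18 = 4.72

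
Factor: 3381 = 3^1*7^2*23^1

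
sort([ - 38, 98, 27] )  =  [ - 38,27, 98] 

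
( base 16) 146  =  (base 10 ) 326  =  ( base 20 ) g6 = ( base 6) 1302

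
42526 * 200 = 8505200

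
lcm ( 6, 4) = 12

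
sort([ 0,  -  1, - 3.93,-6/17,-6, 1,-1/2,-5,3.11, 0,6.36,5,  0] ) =[ - 6 ,-5,-3.93,-1, - 1/2,-6/17,0,0,0,  1,3.11, 5,6.36 ] 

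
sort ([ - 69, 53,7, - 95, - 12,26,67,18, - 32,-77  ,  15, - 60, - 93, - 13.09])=[-95 , - 93, - 77, - 69, - 60,-32, -13.09, - 12,7, 15,  18, 26,53,67 ]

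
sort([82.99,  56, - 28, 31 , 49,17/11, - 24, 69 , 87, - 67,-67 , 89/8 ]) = [-67, - 67, - 28, - 24,17/11, 89/8, 31,49, 56, 69, 82.99,87 ] 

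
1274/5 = 254 + 4/5  =  254.80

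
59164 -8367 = 50797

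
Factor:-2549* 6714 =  - 17113986 = - 2^1*3^2*373^1*2549^1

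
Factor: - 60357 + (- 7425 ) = - 67782  =  -2^1* 3^1*11^1*13^1*79^1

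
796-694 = 102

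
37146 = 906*41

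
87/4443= 29/1481=0.02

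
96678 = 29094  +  67584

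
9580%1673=1215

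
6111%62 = 35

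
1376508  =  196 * 7023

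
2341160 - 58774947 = -56433787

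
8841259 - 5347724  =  3493535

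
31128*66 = 2054448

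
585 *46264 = 27064440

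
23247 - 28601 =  - 5354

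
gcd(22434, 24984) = 6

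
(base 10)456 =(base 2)111001000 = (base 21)10f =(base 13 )291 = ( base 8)710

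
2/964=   1/482 = 0.00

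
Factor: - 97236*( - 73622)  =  2^3*3^2*37^1*73^1*131^1*281^1 = 7158708792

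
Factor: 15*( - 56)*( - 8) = 6720 = 2^6*3^1 * 5^1 * 7^1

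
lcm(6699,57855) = 636405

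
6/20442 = 1/3407=   0.00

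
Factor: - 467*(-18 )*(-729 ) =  - 6127974 =- 2^1 * 3^8*467^1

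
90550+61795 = 152345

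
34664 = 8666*4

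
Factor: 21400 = 2^3*5^2* 107^1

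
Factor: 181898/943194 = 3^(- 1) * 7^( - 1)*17^( - 1 )*103^1*883^1* 1321^( - 1)  =  90949/471597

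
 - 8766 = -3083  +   - 5683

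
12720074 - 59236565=  -  46516491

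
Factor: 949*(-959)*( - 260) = 236623660 = 2^2*5^1*7^1*13^2 * 73^1 * 137^1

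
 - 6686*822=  - 5495892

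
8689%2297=1798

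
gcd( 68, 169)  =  1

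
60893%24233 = 12427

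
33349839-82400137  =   - 49050298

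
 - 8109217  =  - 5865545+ - 2243672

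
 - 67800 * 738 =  - 50036400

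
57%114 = 57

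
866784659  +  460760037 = 1327544696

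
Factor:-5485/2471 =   -  5^1*  7^( - 1 )*353^(-1)*1097^1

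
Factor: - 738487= -738487^1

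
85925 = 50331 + 35594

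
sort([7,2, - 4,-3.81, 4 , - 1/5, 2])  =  [-4, - 3.81, - 1/5,2, 2,4, 7 ] 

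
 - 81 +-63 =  - 144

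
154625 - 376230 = -221605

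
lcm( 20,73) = 1460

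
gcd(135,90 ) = 45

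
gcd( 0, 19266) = 19266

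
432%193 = 46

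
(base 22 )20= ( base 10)44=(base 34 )1a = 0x2C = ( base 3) 1122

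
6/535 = 6/535 = 0.01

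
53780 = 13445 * 4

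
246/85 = 246/85 = 2.89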